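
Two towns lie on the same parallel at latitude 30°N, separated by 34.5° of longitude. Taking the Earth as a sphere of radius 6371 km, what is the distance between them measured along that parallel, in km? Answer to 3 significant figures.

Arc length along a parallel = R cos φ · Δλ (with Δλ in radians).
= 6371 × cos 30° × (34.5° × π/180) = 6371 × 0.8660 × 0.6021 ≈ 3320 km.

3320 km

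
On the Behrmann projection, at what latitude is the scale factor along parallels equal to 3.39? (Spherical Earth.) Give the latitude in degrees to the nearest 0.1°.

75.2°

Behrmann is a cylindrical equal-area projection with standard parallels at ±30°. A cylindrical equal-area projection with standard parallel φ₀ has meridian scale h = cos φ / cos φ₀ and parallel scale k = cos φ₀ / cos φ (so areas are preserved, h·k = 1).
k = cos φ₀ / cos φ = 3.39  ⇒  cos φ = cos 30° / 3.39 = 0.2555.
φ = arccos(0.2555) ≈ 75.2°.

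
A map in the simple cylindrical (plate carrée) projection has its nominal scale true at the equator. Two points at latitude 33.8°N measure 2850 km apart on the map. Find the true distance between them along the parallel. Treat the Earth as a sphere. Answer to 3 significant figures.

For the equirectangular projection with φ₀ = 0 (plate carrée), h = 1 along meridians and k = sec φ along parallels.
Along the parallel at 33.8°, map distances are exaggerated by k = sec 33.8° = 1.203.
True distance = 2850 / 1.203 = 2850 × cos 33.8° ≈ 2370 km.

2370 km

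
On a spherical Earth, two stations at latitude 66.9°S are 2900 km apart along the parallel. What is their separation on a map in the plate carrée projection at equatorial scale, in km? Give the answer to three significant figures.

For the equirectangular projection with φ₀ = 0 (plate carrée), h = 1 along meridians and k = sec φ along parallels.
Along the parallel, k = sec 66.9° = 1/0.3923 = 2.549.
Map distance = 2900 × 2.549 ≈ 7390 km.

7390 km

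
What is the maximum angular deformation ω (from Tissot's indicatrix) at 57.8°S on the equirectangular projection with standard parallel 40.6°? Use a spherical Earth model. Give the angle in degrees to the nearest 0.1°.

20.2°

With standard parallel φ₀ = 40.6°, the equirectangular projection gives x = Rλ cos φ₀, y = Rφ, so h = 1 and k = cos 40.6° / cos φ.
At 57.8°: h = 1.000, k = 1.425; principal scales a = 1.425, b = 1.000.
sin(ω/2) = (a − b)/(a + b) = 0.4249/2.425 = 0.1752, so ω = 2 arcsin(0.1752) ≈ 20.2°.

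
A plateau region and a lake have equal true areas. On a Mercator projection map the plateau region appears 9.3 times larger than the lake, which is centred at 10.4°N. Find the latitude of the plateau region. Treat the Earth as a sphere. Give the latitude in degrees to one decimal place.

71.2°

Mercator areal scale is sec²φ, so apparent-area ratio = sec²φ₁ / sec²φ₂ = cos²φ₂ / cos²φ₁.
cos²φ₂ / cos²φ₁ = 9.3  ⇒  cos φ₁ = cos 10.4° / √9.3 = 0.9836/3.050 = 0.3225.
φ₁ = arccos(0.3225) ≈ 71.2°.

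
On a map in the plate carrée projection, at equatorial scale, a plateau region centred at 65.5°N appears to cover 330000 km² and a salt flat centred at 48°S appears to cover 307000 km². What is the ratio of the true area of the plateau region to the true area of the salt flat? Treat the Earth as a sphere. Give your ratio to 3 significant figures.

Plate carrée has h = 1 and k = sec φ, giving areal scale sec φ; true area = (apparent area) · cos φ.
True area of plateau region: 330000 × cos(65.5°) = 330000 × 0.4147 = 136800 km².
True area of salt flat: 307000 × cos(48°) = 307000 × 0.6691 = 205400 km².
Ratio = 136800 / 205400 ≈ 0.666.

0.666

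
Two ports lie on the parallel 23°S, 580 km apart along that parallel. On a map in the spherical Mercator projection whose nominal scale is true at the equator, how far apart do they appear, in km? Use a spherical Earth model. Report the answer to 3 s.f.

For Mercator, h = k = sec φ (a conformal cylindrical projection has a single point scale, 1/cos φ).
Along the parallel, k = sec 23° = 1/0.9205 = 1.086.
Map distance = 580 × 1.086 ≈ 630 km.

630 km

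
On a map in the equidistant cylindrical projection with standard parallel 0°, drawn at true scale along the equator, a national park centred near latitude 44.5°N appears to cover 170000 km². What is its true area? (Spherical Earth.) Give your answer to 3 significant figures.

For the equirectangular projection with φ₀ = 0 (plate carrée), h = 1 along meridians and k = sec φ along parallels.
Areal scale = h·k = 1 × sec φ; at 44.5°, h = 1.000, k = 1.402, so h·k = 1.402.
True area = apparent / (areal scale) = 170000 / 1.402 ≈ 121000 km².

121000 km²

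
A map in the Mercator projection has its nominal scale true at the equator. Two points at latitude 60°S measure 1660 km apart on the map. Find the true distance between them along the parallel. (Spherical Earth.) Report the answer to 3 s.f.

Mercator is conformal, so the point scale is isotropic: h = k = sec φ = 1/cos φ.
Along the parallel at 60°, map distances are exaggerated by k = sec 60° = 2.000.
True distance = 1660 / 2.000 = 1660 × cos 60° ≈ 830 km.

830 km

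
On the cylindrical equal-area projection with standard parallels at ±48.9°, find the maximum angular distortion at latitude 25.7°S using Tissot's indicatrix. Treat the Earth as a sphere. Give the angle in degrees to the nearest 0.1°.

35.6°

A cylindrical equal-area projection with standard parallel φ₀ has meridian scale h = cos φ / cos φ₀ and parallel scale k = cos φ₀ / cos φ (so areas are preserved, h·k = 1).
At 25.7°: h = 1.371, k = 0.7295; principal scales a = 1.371, b = 0.7295.
sin(ω/2) = (a − b)/(a + b) = 0.6412/2.100 = 0.3053, so ω = 2 arcsin(0.3053) ≈ 35.6°.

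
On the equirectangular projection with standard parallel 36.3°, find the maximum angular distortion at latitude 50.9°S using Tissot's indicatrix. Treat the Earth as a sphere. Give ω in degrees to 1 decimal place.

14.0°

In the equirectangular projection with standard parallel φ₀ = 36.3° (x = Rλ cos φ₀, y = Rφ), meridians are true-scale (h = 1) and the parallel scale is k = cos φ₀ / cos φ.
At 50.9°: h = 1.000, k = 1.278; principal scales a = 1.278, b = 1.000.
sin(ω/2) = (a − b)/(a + b) = 0.2779/2.278 = 0.1220, so ω = 2 arcsin(0.1220) ≈ 14.0°.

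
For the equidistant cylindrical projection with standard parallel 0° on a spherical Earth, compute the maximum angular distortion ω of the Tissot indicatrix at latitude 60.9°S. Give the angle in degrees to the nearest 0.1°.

Plate carrée maps x = Rλ, y = Rφ. The meridian scale is h = 1 and the parallel scale is k = 1/cos φ = sec φ.
At 60.9°: h = 1.000, k = 2.056; principal scales a = 2.056, b = 1.000.
sin(ω/2) = (a − b)/(a + b) = 1.056/3.056 = 0.3456, so ω = 2 arcsin(0.3456) ≈ 40.4°.

40.4°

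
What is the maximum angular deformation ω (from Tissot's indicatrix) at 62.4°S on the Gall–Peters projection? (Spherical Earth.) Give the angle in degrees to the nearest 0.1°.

The Gall–Peters projection is cylindrical equal-area with φ₀ = 45°. Cylindrical equal-area (φ₀ = 45°): h = cos φ / cos 45° along meridians, k = cos 45° / cos φ along parallels; h·k = 1.
At 62.4°: h = 0.6552, k = 1.526; principal scales a = 1.526, b = 0.6552.
sin(ω/2) = (a − b)/(a + b) = 0.8711/2.181 = 0.3993, so ω = 2 arcsin(0.3993) ≈ 47.1°.

47.1°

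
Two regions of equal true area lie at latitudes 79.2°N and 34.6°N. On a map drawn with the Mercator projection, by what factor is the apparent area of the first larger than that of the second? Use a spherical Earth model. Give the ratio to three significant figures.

Mercator is conformal with k = sec φ, so areal scale = k² = sec²φ.
At 79.2°: sec²(79.2°) = 1/0.1874² = 28.48.
At 34.6°: sec²(34.6°) = 1/0.8231² = 1.476.
Ratio = 28.48/1.476 = cos²(34.6°)/cos²(79.2°) ≈ 19.3.

19.3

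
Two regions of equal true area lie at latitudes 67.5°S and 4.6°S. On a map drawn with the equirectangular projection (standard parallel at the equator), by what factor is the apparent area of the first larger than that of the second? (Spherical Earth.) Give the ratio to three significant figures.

2.60

For the equirectangular projection with φ₀ = 0 (plate carrée), h = 1 along meridians and k = sec φ along parallels.
Areal scale at 67.5°: h·k = 1.000 × 2.613 = 2.613.
Areal scale at 4.6°: h·k = 1.000 × 1.003 = 1.003.
Ratio = 2.613/1.003 ≈ 2.60.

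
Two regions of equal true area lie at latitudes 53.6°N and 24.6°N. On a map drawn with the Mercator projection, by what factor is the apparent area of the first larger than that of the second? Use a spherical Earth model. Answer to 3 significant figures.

Mercator areal scale is sec²φ.
At 53.6°: sec²(53.6°) = 1/0.5934² = 2.840.
At 24.6°: sec²(24.6°) = 1/0.9092² = 1.210.
Ratio = 2.840/1.210 = cos²(24.6°)/cos²(53.6°) ≈ 2.35.

2.35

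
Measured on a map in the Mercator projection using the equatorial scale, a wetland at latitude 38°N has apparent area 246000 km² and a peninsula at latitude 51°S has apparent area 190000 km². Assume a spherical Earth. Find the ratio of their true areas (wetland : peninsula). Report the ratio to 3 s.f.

2.03

Since Mercator area scale is 1/cos²φ, the true area equals the apparent area multiplied by cos²φ.
True area of wetland: 246000 × cos²(38°) = 246000 × 0.6210 = 152800 km².
True area of peninsula: 190000 × cos²(51°) = 190000 × 0.3960 = 75250 km².
Ratio = 152800 / 75250 ≈ 2.03.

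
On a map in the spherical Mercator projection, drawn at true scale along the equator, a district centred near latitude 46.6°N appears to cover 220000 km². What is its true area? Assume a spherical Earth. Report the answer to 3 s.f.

Mercator is conformal, so the point scale is isotropic: h = k = sec φ = 1/cos φ.
Areal scale = k² = sec²φ = 1/cos²(46.6°) = 1/0.6871² = 2.118.
True area = apparent / (areal scale) = 220000 / 2.118 ≈ 104000 km².

104000 km²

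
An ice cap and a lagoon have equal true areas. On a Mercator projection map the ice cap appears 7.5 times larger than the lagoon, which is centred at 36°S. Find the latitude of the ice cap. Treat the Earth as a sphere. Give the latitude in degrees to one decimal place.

For equal true areas on Mercator, apparent areas scale as sec²φ, so the ratio is cos²φ₂ / cos²φ₁.
cos²φ₂ / cos²φ₁ = 7.5  ⇒  cos φ₁ = cos 36° / √7.5 = 0.8090/2.739 = 0.2954.
φ₁ = arccos(0.2954) ≈ 72.8°.

72.8°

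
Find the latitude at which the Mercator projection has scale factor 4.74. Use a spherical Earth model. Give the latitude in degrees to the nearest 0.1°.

77.8°

Mercator scale is k = sec φ = 1/cos φ.
1/cos φ = 4.74  ⇒  cos φ = 0.2110  ⇒  φ = arccos(0.2110) ≈ 77.8°.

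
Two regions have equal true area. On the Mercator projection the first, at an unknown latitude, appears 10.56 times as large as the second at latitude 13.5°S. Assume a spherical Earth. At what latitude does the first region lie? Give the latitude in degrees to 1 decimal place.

On Mercator, (apparent₁)/(apparent₂) = sec²φ₁ / sec²φ₂ when true areas are equal.
cos²φ₂ / cos²φ₁ = 10.56  ⇒  cos φ₁ = cos 13.5° / √10.56 = 0.9724/3.250 = 0.2992.
φ₁ = arccos(0.2992) ≈ 72.6°.

72.6°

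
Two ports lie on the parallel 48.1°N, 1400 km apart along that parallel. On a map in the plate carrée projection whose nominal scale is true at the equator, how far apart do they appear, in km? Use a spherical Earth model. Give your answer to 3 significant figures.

2100 km

In the plate carrée (x = Rλ, y = Rφ), meridians are true-scale (h = 1) and parallels are stretched by k = sec φ.
Along the parallel, k = sec 48.1° = 1/0.6678 = 1.497.
Map distance = 1400 × 1.497 ≈ 2100 km.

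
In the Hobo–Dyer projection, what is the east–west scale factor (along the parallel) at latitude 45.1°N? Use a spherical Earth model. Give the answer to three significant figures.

The Hobo–Dyer projection is cylindrical equal-area with φ₀ = 37.5°. For cylindrical equal-area with standard parallel φ₀, h = cos φ / cos φ₀ and k = cos φ₀ / cos φ, so h·k = 1.
k = cos 37.5° / cos 45.1° = 0.7934/0.7059 = 1.124.

1.12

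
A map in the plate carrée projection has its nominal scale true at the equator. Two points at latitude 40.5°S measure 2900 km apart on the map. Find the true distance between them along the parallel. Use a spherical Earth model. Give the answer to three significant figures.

2210 km

For the equirectangular projection with φ₀ = 0 (plate carrée), h = 1 along meridians and k = sec φ along parallels.
Along the parallel at 40.5°, map distances are exaggerated by k = sec 40.5° = 1.315.
True distance = 2900 / 1.315 = 2900 × cos 40.5° ≈ 2210 km.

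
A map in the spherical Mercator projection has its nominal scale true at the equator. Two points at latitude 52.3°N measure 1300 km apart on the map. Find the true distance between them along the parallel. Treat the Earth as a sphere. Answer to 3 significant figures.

Mercator is conformal, so the point scale is isotropic: h = k = sec φ = 1/cos φ.
Along the parallel at 52.3°, map distances are exaggerated by k = sec 52.3° = 1.635.
True distance = 1300 / 1.635 = 1300 × cos 52.3° ≈ 795 km.

795 km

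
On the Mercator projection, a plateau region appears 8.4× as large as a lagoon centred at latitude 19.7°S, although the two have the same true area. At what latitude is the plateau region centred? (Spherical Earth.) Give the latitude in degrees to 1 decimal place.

On Mercator, (apparent₁)/(apparent₂) = sec²φ₁ / sec²φ₂ when true areas are equal.
cos²φ₂ / cos²φ₁ = 8.4  ⇒  cos φ₁ = cos 19.7° / √8.4 = 0.9415/2.898 = 0.3248.
φ₁ = arccos(0.3248) ≈ 71.0°.

71.0°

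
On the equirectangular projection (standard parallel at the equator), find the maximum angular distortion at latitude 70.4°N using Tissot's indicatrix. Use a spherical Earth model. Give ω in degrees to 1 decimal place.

Plate carrée maps x = Rλ, y = Rφ. The meridian scale is h = 1 and the parallel scale is k = 1/cos φ = sec φ.
At 70.4°: h = 1.000, k = 2.981; principal scales a = 2.981, b = 1.000.
sin(ω/2) = (a − b)/(a + b) = 1.981/3.981 = 0.4976, so ω = 2 arcsin(0.4976) ≈ 59.7°.

59.7°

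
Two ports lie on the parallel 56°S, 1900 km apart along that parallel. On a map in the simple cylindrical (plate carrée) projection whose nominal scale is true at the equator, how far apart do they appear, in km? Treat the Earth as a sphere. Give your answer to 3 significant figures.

3400 km

For the equirectangular projection with φ₀ = 0 (plate carrée), h = 1 along meridians and k = sec φ along parallels.
Along the parallel, k = sec 56° = 1/0.5592 = 1.788.
Map distance = 1900 × 1.788 ≈ 3400 km.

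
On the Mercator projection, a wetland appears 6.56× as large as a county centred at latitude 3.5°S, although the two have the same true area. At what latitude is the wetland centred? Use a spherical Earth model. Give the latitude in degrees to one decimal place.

67.1°

Mercator areal scale is sec²φ, so apparent-area ratio = sec²φ₁ / sec²φ₂ = cos²φ₂ / cos²φ₁.
cos²φ₂ / cos²φ₁ = 6.56  ⇒  cos φ₁ = cos 3.5° / √6.56 = 0.9981/2.561 = 0.3897.
φ₁ = arccos(0.3897) ≈ 67.1°.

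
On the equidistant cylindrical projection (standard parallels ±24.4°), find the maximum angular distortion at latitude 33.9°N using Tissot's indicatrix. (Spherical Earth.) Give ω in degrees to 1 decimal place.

5.3°

With standard parallel φ₀ = 24.4°, the equirectangular projection gives x = Rλ cos φ₀, y = Rφ, so h = 1 and k = cos 24.4° / cos φ.
At 33.9°: h = 1.000, k = 1.097; principal scales a = 1.097, b = 1.000.
sin(ω/2) = (a − b)/(a + b) = 0.09719/2.097 = 0.04634, so ω = 2 arcsin(0.04634) ≈ 5.3°.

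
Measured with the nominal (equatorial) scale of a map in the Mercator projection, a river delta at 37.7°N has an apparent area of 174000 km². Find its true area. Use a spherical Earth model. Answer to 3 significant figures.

The Mercator projection is conformal; its linear scale factor is the same in every direction and equals sec φ = 1/cos φ.
Areal scale = k² = sec²φ = 1/cos²(37.7°) = 1/0.7912² = 1.597.
True area = apparent / (areal scale) = 174000 / 1.597 ≈ 109000 km².

109000 km²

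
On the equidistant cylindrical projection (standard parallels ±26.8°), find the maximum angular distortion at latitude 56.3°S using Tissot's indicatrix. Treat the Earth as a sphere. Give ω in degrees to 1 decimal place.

27.0°

With standard parallel φ₀ = 26.8°, the equirectangular projection gives x = Rλ cos φ₀, y = Rφ, so h = 1 and k = cos 26.8° / cos φ.
At 56.3°: h = 1.000, k = 1.609; principal scales a = 1.609, b = 1.000.
sin(ω/2) = (a − b)/(a + b) = 0.6087/2.609 = 0.2333, so ω = 2 arcsin(0.2333) ≈ 27.0°.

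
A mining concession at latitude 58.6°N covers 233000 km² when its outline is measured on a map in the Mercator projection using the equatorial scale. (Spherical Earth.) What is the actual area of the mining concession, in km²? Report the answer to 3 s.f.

63200 km²

For Mercator, h = k = sec φ (a conformal cylindrical projection has a single point scale, 1/cos φ).
Areal scale = k² = sec²φ = 1/cos²(58.6°) = 1/0.5210² = 3.684.
True area = apparent / (areal scale) = 233000 / 3.684 ≈ 63200 km².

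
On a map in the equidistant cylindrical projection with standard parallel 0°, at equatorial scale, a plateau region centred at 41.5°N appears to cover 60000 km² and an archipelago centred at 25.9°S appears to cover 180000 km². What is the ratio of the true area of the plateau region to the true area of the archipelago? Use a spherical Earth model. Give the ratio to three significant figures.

0.278

Plate carrée has h = 1 and k = sec φ, giving areal scale sec φ; true area = (apparent area) · cos φ.
True area of plateau region: 60000 × cos(41.5°) = 60000 × 0.7490 = 44940 km².
True area of archipelago: 180000 × cos(25.9°) = 180000 × 0.8996 = 161900 km².
Ratio = 44940 / 161900 ≈ 0.278.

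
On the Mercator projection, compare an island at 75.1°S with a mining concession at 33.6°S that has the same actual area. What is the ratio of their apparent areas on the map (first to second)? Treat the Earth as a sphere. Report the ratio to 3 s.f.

10.5

Mercator areal scale is sec²φ.
At 75.1°: sec²(75.1°) = 1/0.2571² = 15.12.
At 33.6°: sec²(33.6°) = 1/0.8329² = 1.441.
Ratio = 15.12/1.441 = cos²(33.6°)/cos²(75.1°) ≈ 10.5.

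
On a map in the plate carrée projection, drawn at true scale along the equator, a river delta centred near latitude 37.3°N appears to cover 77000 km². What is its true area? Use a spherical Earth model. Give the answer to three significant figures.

61300 km²

Plate carrée maps x = Rλ, y = Rφ. The meridian scale is h = 1 and the parallel scale is k = 1/cos φ = sec φ.
Areal scale = h·k = 1 × sec φ; at 37.3°, h = 1.000, k = 1.257, so h·k = 1.257.
True area = apparent / (areal scale) = 77000 / 1.257 ≈ 61300 km².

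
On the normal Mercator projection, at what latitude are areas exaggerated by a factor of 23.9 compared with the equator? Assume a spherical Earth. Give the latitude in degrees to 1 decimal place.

Mercator areal scale is sec²φ.
sec²φ = 23.9  ⇒  cos²φ = 0.04184  ⇒  cos φ = 0.2046.
φ = arccos(0.2046) ≈ 78.2°.

78.2°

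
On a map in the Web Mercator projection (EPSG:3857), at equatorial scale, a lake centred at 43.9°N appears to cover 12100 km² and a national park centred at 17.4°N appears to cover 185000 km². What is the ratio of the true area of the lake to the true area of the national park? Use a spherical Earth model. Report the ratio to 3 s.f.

Mercator's areal exaggeration is sec²φ; hence true area = (apparent area) · cos²φ.
True area of lake: 12100 × cos²(43.9°) = 12100 × 0.5192 = 6282 km².
True area of national park: 185000 × cos²(17.4°) = 185000 × 0.9106 = 168500 km².
Ratio = 6282 / 168500 ≈ 0.0373.

0.0373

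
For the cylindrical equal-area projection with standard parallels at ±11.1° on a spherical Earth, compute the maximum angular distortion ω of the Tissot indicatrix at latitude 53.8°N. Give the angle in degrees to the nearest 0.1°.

Cylindrical equal-area (φ₀ = 11.1°): h = cos φ / cos 11.1° along meridians, k = cos 11.1° / cos φ along parallels; h·k = 1.
At 53.8°: h = 0.6019, k = 1.662; principal scales a = 1.662, b = 0.6019.
sin(ω/2) = (a − b)/(a + b) = 1.060/2.263 = 0.4682, so ω = 2 arcsin(0.4682) ≈ 55.8°.

55.8°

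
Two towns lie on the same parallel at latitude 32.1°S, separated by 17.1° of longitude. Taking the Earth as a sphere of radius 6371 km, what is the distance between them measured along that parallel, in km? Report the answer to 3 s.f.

Arc length along a parallel = R cos φ · Δλ (with Δλ in radians).
= 6371 × cos 32.1° × (17.1° × π/180) = 6371 × 0.8471 × 0.2985 ≈ 1610 km.

1610 km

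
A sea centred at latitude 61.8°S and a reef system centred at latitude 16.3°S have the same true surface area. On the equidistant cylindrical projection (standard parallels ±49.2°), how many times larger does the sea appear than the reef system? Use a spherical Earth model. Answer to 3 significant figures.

2.03

The equidistant cylindrical projection with φ₀ = 49.2° has h = 1 (meridians true) and k = cos φ₀ / cos φ along parallels.
Areal scale at 61.8°: h·k = 1.000 × 1.383 = 1.383.
Areal scale at 16.3°: h·k = 1.000 × 0.6808 = 0.6808.
Ratio = 1.383/0.6808 ≈ 2.03.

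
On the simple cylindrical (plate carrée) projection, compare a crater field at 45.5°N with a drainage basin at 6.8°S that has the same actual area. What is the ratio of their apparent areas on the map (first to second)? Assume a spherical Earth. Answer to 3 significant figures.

For the equirectangular projection with φ₀ = 0 (plate carrée), h = 1 along meridians and k = sec φ along parallels.
Areal scale at 45.5°: h·k = 1.000 × 1.427 = 1.427.
Areal scale at 6.8°: h·k = 1.000 × 1.007 = 1.007.
Ratio = 1.427/1.007 ≈ 1.42.

1.42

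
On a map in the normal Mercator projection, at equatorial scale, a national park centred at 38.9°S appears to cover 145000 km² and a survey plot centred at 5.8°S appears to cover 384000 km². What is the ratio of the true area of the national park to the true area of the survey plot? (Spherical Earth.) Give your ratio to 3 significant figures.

0.231

On Mercator the areal scale is sec²φ, so true area = apparent × cos²φ.
True area of national park: 145000 × cos²(38.9°) = 145000 × 0.6057 = 87820 km².
True area of survey plot: 384000 × cos²(5.8°) = 384000 × 0.9898 = 380100 km².
Ratio = 87820 / 380100 ≈ 0.231.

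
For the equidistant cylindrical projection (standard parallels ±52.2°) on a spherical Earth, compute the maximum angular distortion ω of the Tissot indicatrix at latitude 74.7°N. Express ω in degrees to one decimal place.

With standard parallel φ₀ = 52.2°, the equirectangular projection gives x = Rλ cos φ₀, y = Rφ, so h = 1 and k = cos 52.2° / cos φ.
At 74.7°: h = 1.000, k = 2.323; principal scales a = 2.323, b = 1.000.
sin(ω/2) = (a − b)/(a + b) = 1.323/3.323 = 0.3981, so ω = 2 arcsin(0.3981) ≈ 46.9°.

46.9°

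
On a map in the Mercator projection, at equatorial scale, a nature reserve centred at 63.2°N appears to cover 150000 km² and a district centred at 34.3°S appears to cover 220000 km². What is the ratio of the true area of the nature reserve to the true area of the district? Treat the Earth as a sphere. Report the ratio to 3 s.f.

Mercator's areal exaggeration is sec²φ; hence true area = (apparent area) · cos²φ.
True area of nature reserve: 150000 × cos²(63.2°) = 150000 × 0.2033 = 30490 km².
True area of district: 220000 × cos²(34.3°) = 220000 × 0.6824 = 150100 km².
Ratio = 30490 / 150100 ≈ 0.203.

0.203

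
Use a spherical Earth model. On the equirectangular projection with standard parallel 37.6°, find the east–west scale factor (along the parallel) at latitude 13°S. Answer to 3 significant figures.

0.813

In the equirectangular projection with standard parallel φ₀ = 37.6° (x = Rλ cos φ₀, y = Rφ), meridians are true-scale (h = 1) and the parallel scale is k = cos φ₀ / cos φ.
k = cos 37.6° / cos 13° = 0.7923/0.9744 = 0.8131.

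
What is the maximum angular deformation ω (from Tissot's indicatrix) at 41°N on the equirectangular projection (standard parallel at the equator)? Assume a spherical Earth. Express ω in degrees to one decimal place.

Plate carrée maps x = Rλ, y = Rφ. The meridian scale is h = 1 and the parallel scale is k = 1/cos φ = sec φ.
At 41°: h = 1.000, k = 1.325; principal scales a = 1.325, b = 1.000.
sin(ω/2) = (a − b)/(a + b) = 0.3250/2.325 = 0.1398, so ω = 2 arcsin(0.1398) ≈ 16.1°.

16.1°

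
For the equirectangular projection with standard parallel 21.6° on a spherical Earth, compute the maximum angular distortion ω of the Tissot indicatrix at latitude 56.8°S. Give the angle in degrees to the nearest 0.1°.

The equidistant cylindrical projection with φ₀ = 21.6° has h = 1 (meridians true) and k = cos φ₀ / cos φ along parallels.
At 56.8°: h = 1.000, k = 1.698; principal scales a = 1.698, b = 1.000.
sin(ω/2) = (a − b)/(a + b) = 0.6980/2.698 = 0.2587, so ω = 2 arcsin(0.2587) ≈ 30.0°.

30.0°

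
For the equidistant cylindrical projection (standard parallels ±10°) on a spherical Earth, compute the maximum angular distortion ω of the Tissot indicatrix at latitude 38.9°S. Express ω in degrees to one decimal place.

With standard parallel φ₀ = 10°, the equirectangular projection gives x = Rλ cos φ₀, y = Rφ, so h = 1 and k = cos 10° / cos φ.
At 38.9°: h = 1.000, k = 1.265; principal scales a = 1.265, b = 1.000.
sin(ω/2) = (a − b)/(a + b) = 0.2654/2.265 = 0.1172, so ω = 2 arcsin(0.1172) ≈ 13.5°.

13.5°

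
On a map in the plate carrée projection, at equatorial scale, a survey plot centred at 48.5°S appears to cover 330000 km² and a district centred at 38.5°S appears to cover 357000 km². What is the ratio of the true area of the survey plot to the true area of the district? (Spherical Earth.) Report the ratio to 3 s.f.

0.783

Plate carrée has h = 1 and k = sec φ, giving areal scale sec φ; true area = (apparent area) · cos φ.
True area of survey plot: 330000 × cos(48.5°) = 330000 × 0.6626 = 218700 km².
True area of district: 357000 × cos(38.5°) = 357000 × 0.7826 = 279400 km².
Ratio = 218700 / 279400 ≈ 0.783.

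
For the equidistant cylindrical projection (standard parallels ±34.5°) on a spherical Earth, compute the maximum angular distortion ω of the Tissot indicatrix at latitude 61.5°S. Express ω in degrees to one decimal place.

In the equirectangular projection with standard parallel φ₀ = 34.5° (x = Rλ cos φ₀, y = Rφ), meridians are true-scale (h = 1) and the parallel scale is k = cos φ₀ / cos φ.
At 61.5°: h = 1.000, k = 1.727; principal scales a = 1.727, b = 1.000.
sin(ω/2) = (a − b)/(a + b) = 0.7272/2.727 = 0.2666, so ω = 2 arcsin(0.2666) ≈ 30.9°.

30.9°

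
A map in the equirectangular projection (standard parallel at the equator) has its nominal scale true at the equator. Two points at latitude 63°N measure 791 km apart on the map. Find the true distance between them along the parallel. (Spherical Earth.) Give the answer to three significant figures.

359 km

For the equirectangular projection with φ₀ = 0 (plate carrée), h = 1 along meridians and k = sec φ along parallels.
Along the parallel at 63°, map distances are exaggerated by k = sec 63° = 2.203.
True distance = 791 / 2.203 = 791 × cos 63° ≈ 359 km.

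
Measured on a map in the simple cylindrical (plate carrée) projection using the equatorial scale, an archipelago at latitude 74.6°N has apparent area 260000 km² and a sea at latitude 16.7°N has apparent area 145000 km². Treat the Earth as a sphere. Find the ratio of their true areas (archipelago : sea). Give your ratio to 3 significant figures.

On the plate carrée, areal scale = h·k = 1 × sec φ, so true area = apparent × cos φ.
True area of archipelago: 260000 × cos(74.6°) = 260000 × 0.2656 = 69040 km².
True area of sea: 145000 × cos(16.7°) = 145000 × 0.9578 = 138900 km².
Ratio = 69040 / 138900 ≈ 0.497.

0.497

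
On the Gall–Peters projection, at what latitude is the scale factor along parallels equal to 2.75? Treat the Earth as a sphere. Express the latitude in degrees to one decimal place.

75.1°

Gall–Peters is a cylindrical equal-area projection with standard parallels at ±45°. Cylindrical equal-area (φ₀ = 45°): h = cos φ / cos 45° along meridians, k = cos 45° / cos φ along parallels; h·k = 1.
k = cos φ₀ / cos φ = 2.75  ⇒  cos φ = cos 45° / 2.75 = 0.2571.
φ = arccos(0.2571) ≈ 75.1°.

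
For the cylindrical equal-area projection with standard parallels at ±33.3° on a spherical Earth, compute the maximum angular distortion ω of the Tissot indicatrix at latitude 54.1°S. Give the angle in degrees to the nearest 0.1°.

39.8°

Cylindrical equal-area (φ₀ = 33.3°): h = cos φ / cos 33.3° along meridians, k = cos 33.3° / cos φ along parallels; h·k = 1.
At 54.1°: h = 0.7016, k = 1.425; principal scales a = 1.425, b = 0.7016.
sin(ω/2) = (a − b)/(a + b) = 0.7238/2.127 = 0.3403, so ω = 2 arcsin(0.3403) ≈ 39.8°.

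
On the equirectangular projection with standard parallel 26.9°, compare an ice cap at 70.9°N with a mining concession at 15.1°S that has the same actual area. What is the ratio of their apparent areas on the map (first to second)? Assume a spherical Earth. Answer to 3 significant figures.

2.95

In the equirectangular projection with standard parallel φ₀ = 26.9° (x = Rλ cos φ₀, y = Rφ), meridians are true-scale (h = 1) and the parallel scale is k = cos φ₀ / cos φ.
Areal scale at 70.9°: h·k = 1.000 × 2.725 = 2.725.
Areal scale at 15.1°: h·k = 1.000 × 0.9237 = 0.9237.
Ratio = 2.725/0.9237 ≈ 2.95.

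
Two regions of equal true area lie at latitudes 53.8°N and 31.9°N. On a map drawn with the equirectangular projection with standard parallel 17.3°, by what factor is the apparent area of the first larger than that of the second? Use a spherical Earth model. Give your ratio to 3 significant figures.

1.44

The equidistant cylindrical projection with φ₀ = 17.3° has h = 1 (meridians true) and k = cos φ₀ / cos φ along parallels.
Areal scale at 53.8°: h·k = 1.000 × 1.617 = 1.617.
Areal scale at 31.9°: h·k = 1.000 × 1.125 = 1.125.
Ratio = 1.617/1.125 ≈ 1.44.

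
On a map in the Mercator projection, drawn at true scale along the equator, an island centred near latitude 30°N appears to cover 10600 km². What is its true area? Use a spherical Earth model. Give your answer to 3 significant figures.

Mercator is conformal, so the point scale is isotropic: h = k = sec φ = 1/cos φ.
Areal scale = k² = sec²φ = 1/cos²(30°) = 1/0.8660² = 1.333.
True area = apparent / (areal scale) = 10600 / 1.333 ≈ 7950 km².

7950 km²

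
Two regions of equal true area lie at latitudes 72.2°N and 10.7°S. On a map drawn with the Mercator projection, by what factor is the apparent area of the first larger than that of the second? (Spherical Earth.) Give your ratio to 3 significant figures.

Mercator is conformal with k = sec φ, so areal scale = k² = sec²φ.
At 72.2°: sec²(72.2°) = 1/0.3057² = 10.70.
At 10.7°: sec²(10.7°) = 1/0.9826² = 1.036.
Ratio = 10.70/1.036 = cos²(10.7°)/cos²(72.2°) ≈ 10.3.

10.3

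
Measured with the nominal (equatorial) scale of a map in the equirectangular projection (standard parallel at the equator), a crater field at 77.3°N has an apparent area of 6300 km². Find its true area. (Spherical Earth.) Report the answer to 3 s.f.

1390 km²

Plate carrée maps x = Rλ, y = Rφ. The meridian scale is h = 1 and the parallel scale is k = 1/cos φ = sec φ.
Areal scale = h·k = 1 × sec φ; at 77.3°, h = 1.000, k = 4.549, so h·k = 4.549.
True area = apparent / (areal scale) = 6300 / 4.549 ≈ 1390 km².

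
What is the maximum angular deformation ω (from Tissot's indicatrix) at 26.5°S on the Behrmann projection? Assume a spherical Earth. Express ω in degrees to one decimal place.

3.8°

Behrmann is a cylindrical equal-area projection with standard parallels at ±30°. A cylindrical equal-area projection with standard parallel φ₀ has meridian scale h = cos φ / cos φ₀ and parallel scale k = cos φ₀ / cos φ (so areas are preserved, h·k = 1).
At 26.5°: h = 1.033, k = 0.9677; principal scales a = 1.033, b = 0.9677.
sin(ω/2) = (a − b)/(a + b) = 0.06568/2.001 = 0.03282, so ω = 2 arcsin(0.03282) ≈ 3.8°.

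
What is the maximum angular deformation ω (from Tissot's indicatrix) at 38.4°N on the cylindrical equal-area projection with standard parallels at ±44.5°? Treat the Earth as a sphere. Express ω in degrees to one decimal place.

10.8°

Cylindrical equal-area (φ₀ = 44.5°): h = cos φ / cos 44.5° along meridians, k = cos 44.5° / cos φ along parallels; h·k = 1.
At 38.4°: h = 1.099, k = 0.9101; principal scales a = 1.099, b = 0.9101.
sin(ω/2) = (a − b)/(a + b) = 0.1886/2.009 = 0.09391, so ω = 2 arcsin(0.09391) ≈ 10.8°.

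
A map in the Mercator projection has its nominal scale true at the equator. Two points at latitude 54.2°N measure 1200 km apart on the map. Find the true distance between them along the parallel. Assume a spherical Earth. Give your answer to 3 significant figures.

For Mercator, h = k = sec φ (a conformal cylindrical projection has a single point scale, 1/cos φ).
Along the parallel at 54.2°, map distances are exaggerated by k = sec 54.2° = 1.710.
True distance = 1200 / 1.710 = 1200 × cos 54.2° ≈ 702 km.

702 km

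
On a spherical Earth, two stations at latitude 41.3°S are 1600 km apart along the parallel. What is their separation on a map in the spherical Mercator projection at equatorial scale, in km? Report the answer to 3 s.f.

For Mercator, h = k = sec φ (a conformal cylindrical projection has a single point scale, 1/cos φ).
Along the parallel, k = sec 41.3° = 1/0.7513 = 1.331.
Map distance = 1600 × 1.331 ≈ 2130 km.

2130 km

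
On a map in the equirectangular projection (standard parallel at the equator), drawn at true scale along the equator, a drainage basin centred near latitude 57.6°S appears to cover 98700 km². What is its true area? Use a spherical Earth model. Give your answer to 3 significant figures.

52900 km²

In the plate carrée (x = Rλ, y = Rφ), meridians are true-scale (h = 1) and parallels are stretched by k = sec φ.
Areal scale = h·k = 1 × sec φ; at 57.6°, h = 1.000, k = 1.866, so h·k = 1.866.
True area = apparent / (areal scale) = 98700 / 1.866 ≈ 52900 km².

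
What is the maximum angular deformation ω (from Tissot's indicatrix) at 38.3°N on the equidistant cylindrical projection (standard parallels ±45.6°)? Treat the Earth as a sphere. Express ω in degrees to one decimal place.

With standard parallel φ₀ = 45.6°, the equirectangular projection gives x = Rλ cos φ₀, y = Rφ, so h = 1 and k = cos 45.6° / cos φ.
At 38.3°: h = 1.000, k = 0.8915; principal scales a = 1.000, b = 0.8915.
sin(ω/2) = (a − b)/(a + b) = 0.1085/1.892 = 0.05734, so ω = 2 arcsin(0.05734) ≈ 6.6°.

6.6°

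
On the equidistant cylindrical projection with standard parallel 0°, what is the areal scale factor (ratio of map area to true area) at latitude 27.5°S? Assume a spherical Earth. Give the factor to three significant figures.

1.13

In the plate carrée (x = Rλ, y = Rφ), meridians are true-scale (h = 1) and parallels are stretched by k = sec φ.
Areal scale = h·k = 1 × sec φ; at 27.5°, h = 1.000, k = 1.127, so h·k = 1.127.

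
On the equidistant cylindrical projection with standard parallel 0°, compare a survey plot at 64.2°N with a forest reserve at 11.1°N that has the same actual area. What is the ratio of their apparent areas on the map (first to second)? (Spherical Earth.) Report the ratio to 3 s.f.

2.25

In the plate carrée (x = Rλ, y = Rφ), meridians are true-scale (h = 1) and parallels are stretched by k = sec φ.
Areal scale at 64.2°: h·k = 1.000 × 2.298 = 2.298.
Areal scale at 11.1°: h·k = 1.000 × 1.019 = 1.019.
Ratio = 2.298/1.019 ≈ 2.25.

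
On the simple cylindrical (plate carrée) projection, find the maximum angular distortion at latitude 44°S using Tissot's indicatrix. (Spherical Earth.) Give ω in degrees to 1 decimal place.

For the equirectangular projection with φ₀ = 0 (plate carrée), h = 1 along meridians and k = sec φ along parallels.
At 44°: h = 1.000, k = 1.390; principal scales a = 1.390, b = 1.000.
sin(ω/2) = (a − b)/(a + b) = 0.3902/2.390 = 0.1632, so ω = 2 arcsin(0.1632) ≈ 18.8°.

18.8°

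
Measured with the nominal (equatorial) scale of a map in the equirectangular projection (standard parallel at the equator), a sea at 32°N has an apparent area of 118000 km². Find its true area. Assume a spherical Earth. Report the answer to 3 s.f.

100000 km²

In the plate carrée (x = Rλ, y = Rφ), meridians are true-scale (h = 1) and parallels are stretched by k = sec φ.
Areal scale = h·k = 1 × sec φ; at 32°, h = 1.000, k = 1.179, so h·k = 1.179.
True area = apparent / (areal scale) = 118000 / 1.179 ≈ 100000 km².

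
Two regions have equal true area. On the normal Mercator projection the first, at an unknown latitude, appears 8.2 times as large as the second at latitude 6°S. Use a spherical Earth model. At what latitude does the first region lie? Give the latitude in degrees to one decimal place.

Mercator areal scale is sec²φ, so apparent-area ratio = sec²φ₁ / sec²φ₂ = cos²φ₂ / cos²φ₁.
cos²φ₂ / cos²φ₁ = 8.2  ⇒  cos φ₁ = cos 6° / √8.2 = 0.9945/2.864 = 0.3473.
φ₁ = arccos(0.3473) ≈ 69.7°.

69.7°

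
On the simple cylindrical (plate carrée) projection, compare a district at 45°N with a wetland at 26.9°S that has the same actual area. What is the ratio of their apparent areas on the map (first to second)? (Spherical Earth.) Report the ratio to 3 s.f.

In the plate carrée (x = Rλ, y = Rφ), meridians are true-scale (h = 1) and parallels are stretched by k = sec φ.
Areal scale at 45°: h·k = 1.000 × 1.414 = 1.414.
Areal scale at 26.9°: h·k = 1.000 × 1.121 = 1.121.
Ratio = 1.414/1.121 ≈ 1.26.

1.26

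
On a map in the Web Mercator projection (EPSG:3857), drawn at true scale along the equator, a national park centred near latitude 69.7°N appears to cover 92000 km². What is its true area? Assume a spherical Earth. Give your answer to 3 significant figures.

11100 km²

The Mercator projection is conformal; its linear scale factor is the same in every direction and equals sec φ = 1/cos φ.
Areal scale = k² = sec²φ = 1/cos²(69.7°) = 1/0.3469² = 8.308.
True area = apparent / (areal scale) = 92000 / 8.308 ≈ 11100 km².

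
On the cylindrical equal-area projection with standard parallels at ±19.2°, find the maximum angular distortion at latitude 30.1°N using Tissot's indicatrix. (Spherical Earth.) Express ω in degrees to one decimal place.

10.0°

Cylindrical equal-area (φ₀ = 19.2°): h = cos φ / cos 19.2° along meridians, k = cos 19.2° / cos φ along parallels; h·k = 1.
At 30.1°: h = 0.9161, k = 1.092; principal scales a = 1.092, b = 0.9161.
sin(ω/2) = (a − b)/(a + b) = 0.1755/2.008 = 0.08740, so ω = 2 arcsin(0.08740) ≈ 10.0°.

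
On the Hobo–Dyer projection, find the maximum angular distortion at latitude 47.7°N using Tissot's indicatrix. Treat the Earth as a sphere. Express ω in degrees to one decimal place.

18.8°

Hobo–Dyer is a cylindrical equal-area projection with standard parallels at ±37.5°. For cylindrical equal-area with standard parallel φ₀, h = cos φ / cos φ₀ and k = cos φ₀ / cos φ, so h·k = 1.
At 47.7°: h = 0.8483, k = 1.179; principal scales a = 1.179, b = 0.8483.
sin(ω/2) = (a − b)/(a + b) = 0.3305/2.027 = 0.1630, so ω = 2 arcsin(0.1630) ≈ 18.8°.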